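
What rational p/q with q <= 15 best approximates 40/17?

33/14

Expand x = 40/17 as a continued fraction with the Euclidean algorithm:
  40 = 2*17 + 6, so a_0 = 2.
  17 = 2*6 + 5, so a_1 = 2.
  6 = 1*5 + 1, so a_2 = 1.
  5 = 5*1 + 0, so a_3 = 5.
so x = [2; 2, 1, 5].
Convergents (p_i = a_i*p_{i-1} + p_{i-2}, q_i = a_i*q_{i-1} + q_{i-2} with p_{-2}=0, p_{-1}=1, q_{-2}=1, q_{-1}=0), until the denominator exceeds 15:
  i=0: a_0=2, p_0 = 2*1 + 0 = 2, q_0 = 2*0 + 1 = 1.
  i=1: a_1=2, p_1 = 2*2 + 1 = 5, q_1 = 2*1 + 0 = 2.
  i=2: a_2=1, p_2 = 1*5 + 2 = 7, q_2 = 1*2 + 1 = 3.
  i=3: a_3=5, p_3 = 5*7 + 5 = 40, q_3 = 5*3 + 2 = 17.
q_3 = 17 > 15, so the last convergent with denominator <= 15 is p_2/q_2 = 7/3.
The closest fraction with denominator <= 15 is either p_2/q_2 or the intermediate fraction (k*p_2 + p_1)/(k*q_2 + q_1) with the largest k >= 1 whose denominator stays <= 15; these approach x as k grows, and every other convergent or intermediate fraction in range is farther away.
Largest k: floor((15 - q_1)/q_2) = floor((15 - 2)/3) = 4.
That gives (4*7 + 5)/(4*3 + 2) = 33/14.
Compare the errors: |x - 7/3| = |40*3 - 7*17|/(17*3) = 1/51, and |x - 33/14| = |40*14 - 33*17|/(17*14) = 1/238.
Cross-multiplying, 1*51 = 51 < 238 = 1*238, so 1/238 is smaller: the intermediate fraction 33/14 is closer to x than 7/3.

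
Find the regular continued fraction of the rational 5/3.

Run the Euclidean algorithm on 5 and 3; the successive quotients are the partial quotients a_0, a_1, ... (each step inverts the fractional part left over by the previous one):
  5 = 1*3 + 2, so a_0 = 1.
  3 = 1*2 + 1, so a_1 = 1.
  2 = 2*1 + 0, so a_2 = 2.
The remainder reaches 0 after 3 divisions, so the expansion has 3 partial quotients, read off in order.

[1; 1, 2]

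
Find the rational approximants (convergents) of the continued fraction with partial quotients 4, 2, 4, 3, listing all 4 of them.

4/1, 9/2, 40/9, 129/29

Using the convergent recurrence p_i = a_i*p_{i-1} + p_{i-2}, q_i = a_i*q_{i-1} + q_{i-2} with p_{-2}=0, p_{-1}=1, q_{-2}=1, q_{-1}=0:
  i=0: a_0=4, p_0 = 4*1 + 0 = 4, q_0 = 4*0 + 1 = 1.
  i=1: a_1=2, p_1 = 2*4 + 1 = 9, q_1 = 2*1 + 0 = 2.
  i=2: a_2=4, p_2 = 4*9 + 4 = 40, q_2 = 4*2 + 1 = 9.
  i=3: a_3=3, p_3 = 3*40 + 9 = 129, q_3 = 3*9 + 2 = 29.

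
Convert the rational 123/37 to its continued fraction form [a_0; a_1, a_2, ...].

[3; 3, 12]

Run the Euclidean algorithm on 123 and 37; the successive quotients are the partial quotients a_0, a_1, ... (each step inverts the fractional part left over by the previous one):
  123 = 3*37 + 12, so a_0 = 3.
  37 = 3*12 + 1, so a_1 = 3.
  12 = 12*1 + 0, so a_2 = 12.
The remainder reaches 0 after 3 divisions, so the expansion has 3 partial quotients, read off in order.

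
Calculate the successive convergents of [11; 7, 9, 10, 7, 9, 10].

11/1, 78/7, 713/64, 7208/647, 51169/4593, 467729/41984, 4728459/424433

Using the convergent recurrence p_i = a_i*p_{i-1} + p_{i-2}, q_i = a_i*q_{i-1} + q_{i-2} with p_{-2}=0, p_{-1}=1, q_{-2}=1, q_{-1}=0:
  i=0: a_0=11, p_0 = 11*1 + 0 = 11, q_0 = 11*0 + 1 = 1.
  i=1: a_1=7, p_1 = 7*11 + 1 = 78, q_1 = 7*1 + 0 = 7.
  i=2: a_2=9, p_2 = 9*78 + 11 = 713, q_2 = 9*7 + 1 = 64.
  i=3: a_3=10, p_3 = 10*713 + 78 = 7208, q_3 = 10*64 + 7 = 647.
  i=4: a_4=7, p_4 = 7*7208 + 713 = 51169, q_4 = 7*647 + 64 = 4593.
  i=5: a_5=9, p_5 = 9*51169 + 7208 = 467729, q_5 = 9*4593 + 647 = 41984.
  i=6: a_6=10, p_6 = 10*467729 + 51169 = 4728459, q_6 = 10*41984 + 4593 = 424433.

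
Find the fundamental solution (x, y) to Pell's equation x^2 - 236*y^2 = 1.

First expand sqrt(236) as a continued fraction. With x_i = (sqrt(236) + m_i)/d_i and (m_0, d_0) = (0, 1): a_0 = floor(sqrt(236)) = 15, since 15^2 = 225 <= 236 < 256 = 16^2.
Iterate m_{i+1} = d_i*a_i - m_i, d_{i+1} = (236 - m_{i+1}^2)/d_i, a_{i+1} = floor((a_0 + m_{i+1})/d_{i+1}):
  m_1 = 1*15 - 0 = 15, d_1 = (236 - 15^2)/1 = 11/1 = 11, a_1 = floor((15 + 15)/11) = 2.
  m_2 = 11*2 - 15 = 7, d_2 = (236 - 7^2)/11 = 187/11 = 17, a_2 = floor((15 + 7)/17) = 1.
  m_3 = 17*1 - 7 = 10, d_3 = (236 - 10^2)/17 = 136/17 = 8, a_3 = floor((15 + 10)/8) = 3.
  m_4 = 8*3 - 10 = 14, d_4 = (236 - 14^2)/8 = 40/8 = 5, a_4 = floor((15 + 14)/5) = 5.
  m_5 = 5*5 - 14 = 11, d_5 = (236 - 11^2)/5 = 115/5 = 23, a_5 = floor((15 + 11)/23) = 1.
  m_6 = 23*1 - 11 = 12, d_6 = (236 - 12^2)/23 = 92/23 = 4, a_6 = floor((15 + 12)/4) = 6.
  m_7 = 4*6 - 12 = 12, d_7 = (236 - 12^2)/4 = 92/4 = 23, a_7 = floor((15 + 12)/23) = 1.
  m_8 = 23*1 - 12 = 11, d_8 = (236 - 11^2)/23 = 115/23 = 5, a_8 = floor((15 + 11)/5) = 5.
  m_9 = 5*5 - 11 = 14, d_9 = (236 - 14^2)/5 = 40/5 = 8, a_9 = floor((15 + 14)/8) = 3.
  m_10 = 8*3 - 14 = 10, d_10 = (236 - 10^2)/8 = 136/8 = 17, a_10 = floor((15 + 10)/17) = 1.
  m_11 = 17*1 - 10 = 7, d_11 = (236 - 7^2)/17 = 187/17 = 11, a_11 = floor((15 + 7)/11) = 2.
  m_12 = 11*2 - 7 = 15, d_12 = (236 - 15^2)/11 = 11/11 = 1, a_12 = floor((15 + 15)/1) = 30.
  m_13 = 1*30 - 15 = 15, d_13 = (236 - 15^2)/1 = 11/1 = 11: (m_13, d_13) = (m_1, d_1) = (15, 11), so from here the quotients repeat a_1, ..., a_12; the period length is 12.
So sqrt(236) = [15; (2, 1, 3, 5, 1, 6, 1, 5, 3, 1, 2, 30)] with period length k = 12.
k is even, so the fundamental solution of x^2 - 236y^2 = 1 is (p_{k-1}, q_{k-1}) = (p_11, q_11); compute convergents through index 11.
Convergents (p_i = a_i*p_{i-1} + p_{i-2}, q_i = a_i*q_{i-1} + q_{i-2} with p_{-2}=0, p_{-1}=1, q_{-2}=1, q_{-1}=0):
  i=0: a_0=15, p_0 = 15*1 + 0 = 15, q_0 = 15*0 + 1 = 1.
  i=1: a_1=2, p_1 = 2*15 + 1 = 31, q_1 = 2*1 + 0 = 2.
  i=2: a_2=1, p_2 = 1*31 + 15 = 46, q_2 = 1*2 + 1 = 3.
  i=3: a_3=3, p_3 = 3*46 + 31 = 169, q_3 = 3*3 + 2 = 11.
  i=4: a_4=5, p_4 = 5*169 + 46 = 891, q_4 = 5*11 + 3 = 58.
  i=5: a_5=1, p_5 = 1*891 + 169 = 1060, q_5 = 1*58 + 11 = 69.
  i=6: a_6=6, p_6 = 6*1060 + 891 = 7251, q_6 = 6*69 + 58 = 472.
  i=7: a_7=1, p_7 = 1*7251 + 1060 = 8311, q_7 = 1*472 + 69 = 541.
  i=8: a_8=5, p_8 = 5*8311 + 7251 = 48806, q_8 = 5*541 + 472 = 3177.
  i=9: a_9=3, p_9 = 3*48806 + 8311 = 154729, q_9 = 3*3177 + 541 = 10072.
  i=10: a_10=1, p_10 = 1*154729 + 48806 = 203535, q_10 = 1*10072 + 3177 = 13249.
  i=11: a_11=2, p_11 = 2*203535 + 154729 = 561799, q_11 = 2*13249 + 10072 = 36570.
Check: 561799^2 - 236*36570^2 = 315618116401 - 315618116400 = 1, so (x, y) = (561799, 36570) solves the equation, and by the theorem it is the least positive solution.

(x, y) = (561799, 36570)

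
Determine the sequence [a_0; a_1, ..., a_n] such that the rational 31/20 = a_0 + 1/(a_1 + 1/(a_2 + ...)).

[1; 1, 1, 4, 2]

Run the Euclidean algorithm on 31 and 20; the successive quotients are the partial quotients a_0, a_1, ... (each step inverts the fractional part left over by the previous one):
  31 = 1*20 + 11, so a_0 = 1.
  20 = 1*11 + 9, so a_1 = 1.
  11 = 1*9 + 2, so a_2 = 1.
  9 = 4*2 + 1, so a_3 = 4.
  2 = 2*1 + 0, so a_4 = 2.
The remainder reaches 0 after 5 divisions, so the expansion has 5 partial quotients, read off in order.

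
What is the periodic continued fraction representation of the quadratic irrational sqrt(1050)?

Write x_i = (sqrt(1050) + m_i)/d_i with (m_0, d_0) = (0, 1). a_0 = floor(sqrt(1050)) = 32, since 32^2 = 1024 <= 1050 < 1089 = 33^2.
Iterate m_{i+1} = d_i*a_i - m_i, d_{i+1} = (1050 - m_{i+1}^2)/d_i, a_{i+1} = floor((a_0 + m_{i+1})/d_{i+1}):
  m_1 = 1*32 - 0 = 32, d_1 = (1050 - 32^2)/1 = 26/1 = 26, a_1 = floor((32 + 32)/26) = 2.
  m_2 = 26*2 - 32 = 20, d_2 = (1050 - 20^2)/26 = 650/26 = 25, a_2 = floor((32 + 20)/25) = 2.
  m_3 = 25*2 - 20 = 30, d_3 = (1050 - 30^2)/25 = 150/25 = 6, a_3 = floor((32 + 30)/6) = 10.
  m_4 = 6*10 - 30 = 30, d_4 = (1050 - 30^2)/6 = 150/6 = 25, a_4 = floor((32 + 30)/25) = 2.
  m_5 = 25*2 - 30 = 20, d_5 = (1050 - 20^2)/25 = 650/25 = 26, a_5 = floor((32 + 20)/26) = 2.
  m_6 = 26*2 - 20 = 32, d_6 = (1050 - 32^2)/26 = 26/26 = 1, a_6 = floor((32 + 32)/1) = 64.
  m_7 = 1*64 - 32 = 32, d_7 = (1050 - 32^2)/1 = 26/1 = 26: (m_7, d_7) = (m_1, d_1) = (32, 26), so from here the quotients repeat a_1, ..., a_6; the period length is 6.
Hence the expansion of sqrt(1050) is a_0 = 32 followed by the repeating block 2, 2, 10, 2, 2, 64 (period 6).

[32; (2, 2, 10, 2, 2, 64)]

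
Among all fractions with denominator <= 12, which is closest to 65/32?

Expand x = 65/32 as a continued fraction with the Euclidean algorithm:
  65 = 2*32 + 1, so a_0 = 2.
  32 = 32*1 + 0, so a_1 = 32.
so x = [2; 32].
Convergents (p_i = a_i*p_{i-1} + p_{i-2}, q_i = a_i*q_{i-1} + q_{i-2} with p_{-2}=0, p_{-1}=1, q_{-2}=1, q_{-1}=0), until the denominator exceeds 12:
  i=0: a_0=2, p_0 = 2*1 + 0 = 2, q_0 = 2*0 + 1 = 1.
  i=1: a_1=32, p_1 = 32*2 + 1 = 65, q_1 = 32*1 + 0 = 32.
q_1 = 32 > 12, so the last convergent with denominator <= 12 is p_0/q_0 = 2/1.
The closest fraction with denominator <= 12 is either p_0/q_0 or the intermediate fraction (k*p_0 + p_{-1})/(k*q_0 + q_{-1}) with the largest k >= 1 whose denominator stays <= 12; these approach x as k grows, and every other convergent or intermediate fraction in range is farther away.
Largest k: floor((12 - q_{-1})/q_0) = floor((12 - 0)/1) = 12 (using the seeds p_{-1} = 1, q_{-1} = 0).
That gives (12*2 + 1)/(12*1 + 0) = 25/12.
Compare the errors: |x - 2/1| = |65*1 - 2*32|/(32*1) = 1/32, and |x - 25/12| = |65*12 - 25*32|/(32*12) = 20/384.
Cross-multiplying, 1*384 = 384 < 640 = 20*32, so 1/32 is smaller: the convergent 2/1 is closer to x than 25/12.

2/1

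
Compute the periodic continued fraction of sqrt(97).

[9; (1, 5, 1, 1, 1, 1, 1, 1, 5, 1, 18)]

Write x_i = (sqrt(97) + m_i)/d_i with (m_0, d_0) = (0, 1). a_0 = floor(sqrt(97)) = 9, since 9^2 = 81 <= 97 < 100 = 10^2.
Iterate m_{i+1} = d_i*a_i - m_i, d_{i+1} = (97 - m_{i+1}^2)/d_i, a_{i+1} = floor((a_0 + m_{i+1})/d_{i+1}):
  m_1 = 1*9 - 0 = 9, d_1 = (97 - 9^2)/1 = 16/1 = 16, a_1 = floor((9 + 9)/16) = 1.
  m_2 = 16*1 - 9 = 7, d_2 = (97 - 7^2)/16 = 48/16 = 3, a_2 = floor((9 + 7)/3) = 5.
  m_3 = 3*5 - 7 = 8, d_3 = (97 - 8^2)/3 = 33/3 = 11, a_3 = floor((9 + 8)/11) = 1.
  m_4 = 11*1 - 8 = 3, d_4 = (97 - 3^2)/11 = 88/11 = 8, a_4 = floor((9 + 3)/8) = 1.
  m_5 = 8*1 - 3 = 5, d_5 = (97 - 5^2)/8 = 72/8 = 9, a_5 = floor((9 + 5)/9) = 1.
  m_6 = 9*1 - 5 = 4, d_6 = (97 - 4^2)/9 = 81/9 = 9, a_6 = floor((9 + 4)/9) = 1.
  m_7 = 9*1 - 4 = 5, d_7 = (97 - 5^2)/9 = 72/9 = 8, a_7 = floor((9 + 5)/8) = 1.
  m_8 = 8*1 - 5 = 3, d_8 = (97 - 3^2)/8 = 88/8 = 11, a_8 = floor((9 + 3)/11) = 1.
  m_9 = 11*1 - 3 = 8, d_9 = (97 - 8^2)/11 = 33/11 = 3, a_9 = floor((9 + 8)/3) = 5.
  m_10 = 3*5 - 8 = 7, d_10 = (97 - 7^2)/3 = 48/3 = 16, a_10 = floor((9 + 7)/16) = 1.
  m_11 = 16*1 - 7 = 9, d_11 = (97 - 9^2)/16 = 16/16 = 1, a_11 = floor((9 + 9)/1) = 18.
  m_12 = 1*18 - 9 = 9, d_12 = (97 - 9^2)/1 = 16/1 = 16: (m_12, d_12) = (m_1, d_1) = (9, 16), so from here the quotients repeat a_1, ..., a_11; the period length is 11.
Hence the expansion of sqrt(97) is a_0 = 9 followed by the repeating block 1, 5, 1, 1, 1, 1, 1, 1, 5, 1, 18 (period 11).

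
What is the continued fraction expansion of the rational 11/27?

Run the Euclidean algorithm on 11 and 27; the successive quotients are the partial quotients a_0, a_1, ... (each step inverts the fractional part left over by the previous one):
  11 = 0*27 + 11, so a_0 = 0.
  27 = 2*11 + 5, so a_1 = 2.
  11 = 2*5 + 1, so a_2 = 2.
  5 = 5*1 + 0, so a_3 = 5.
The remainder reaches 0 after 4 divisions, so the expansion has 4 partial quotients, read off in order.

[0; 2, 2, 5]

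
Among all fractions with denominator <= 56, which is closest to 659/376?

93/53

Expand x = 659/376 as a continued fraction with the Euclidean algorithm:
  659 = 1*376 + 283, so a_0 = 1.
  376 = 1*283 + 93, so a_1 = 1.
  283 = 3*93 + 4, so a_2 = 3.
  93 = 23*4 + 1, so a_3 = 23.
  4 = 4*1 + 0, so a_4 = 4.
so x = [1; 1, 3, 23, 4].
Convergents (p_i = a_i*p_{i-1} + p_{i-2}, q_i = a_i*q_{i-1} + q_{i-2} with p_{-2}=0, p_{-1}=1, q_{-2}=1, q_{-1}=0), until the denominator exceeds 56:
  i=0: a_0=1, p_0 = 1*1 + 0 = 1, q_0 = 1*0 + 1 = 1.
  i=1: a_1=1, p_1 = 1*1 + 1 = 2, q_1 = 1*1 + 0 = 1.
  i=2: a_2=3, p_2 = 3*2 + 1 = 7, q_2 = 3*1 + 1 = 4.
  i=3: a_3=23, p_3 = 23*7 + 2 = 163, q_3 = 23*4 + 1 = 93.
q_3 = 93 > 56, so the last convergent with denominator <= 56 is p_2/q_2 = 7/4.
The closest fraction with denominator <= 56 is either p_2/q_2 or the intermediate fraction (k*p_2 + p_1)/(k*q_2 + q_1) with the largest k >= 1 whose denominator stays <= 56; these approach x as k grows, and every other convergent or intermediate fraction in range is farther away.
Largest k: floor((56 - q_1)/q_2) = floor((56 - 1)/4) = 13.
That gives (13*7 + 2)/(13*4 + 1) = 93/53.
Compare the errors: |x - 7/4| = |659*4 - 7*376|/(376*4) = 4/1504, and |x - 93/53| = |659*53 - 93*376|/(376*53) = 41/19928.
Cross-multiplying, 41*1504 = 61664 < 79712 = 4*19928, so 41/19928 is smaller: the intermediate fraction 93/53 is closer to x than 7/4.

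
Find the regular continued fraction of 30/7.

Run the Euclidean algorithm on 30 and 7; the successive quotients are the partial quotients a_0, a_1, ... (each step inverts the fractional part left over by the previous one):
  30 = 4*7 + 2, so a_0 = 4.
  7 = 3*2 + 1, so a_1 = 3.
  2 = 2*1 + 0, so a_2 = 2.
The remainder reaches 0 after 3 divisions, so the expansion has 3 partial quotients, read off in order.

[4; 3, 2]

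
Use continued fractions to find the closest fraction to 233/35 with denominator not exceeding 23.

153/23

Expand x = 233/35 as a continued fraction with the Euclidean algorithm:
  233 = 6*35 + 23, so a_0 = 6.
  35 = 1*23 + 12, so a_1 = 1.
  23 = 1*12 + 11, so a_2 = 1.
  12 = 1*11 + 1, so a_3 = 1.
  11 = 11*1 + 0, so a_4 = 11.
so x = [6; 1, 1, 1, 11].
Convergents (p_i = a_i*p_{i-1} + p_{i-2}, q_i = a_i*q_{i-1} + q_{i-2} with p_{-2}=0, p_{-1}=1, q_{-2}=1, q_{-1}=0), until the denominator exceeds 23:
  i=0: a_0=6, p_0 = 6*1 + 0 = 6, q_0 = 6*0 + 1 = 1.
  i=1: a_1=1, p_1 = 1*6 + 1 = 7, q_1 = 1*1 + 0 = 1.
  i=2: a_2=1, p_2 = 1*7 + 6 = 13, q_2 = 1*1 + 1 = 2.
  i=3: a_3=1, p_3 = 1*13 + 7 = 20, q_3 = 1*2 + 1 = 3.
  i=4: a_4=11, p_4 = 11*20 + 13 = 233, q_4 = 11*3 + 2 = 35.
q_4 = 35 > 23, so the last convergent with denominator <= 23 is p_3/q_3 = 20/3.
The closest fraction with denominator <= 23 is either p_3/q_3 or the intermediate fraction (k*p_3 + p_2)/(k*q_3 + q_2) with the largest k >= 1 whose denominator stays <= 23; these approach x as k grows, and every other convergent or intermediate fraction in range is farther away.
Largest k: floor((23 - q_2)/q_3) = floor((23 - 2)/3) = 7.
That gives (7*20 + 13)/(7*3 + 2) = 153/23.
Compare the errors: |x - 20/3| = |233*3 - 20*35|/(35*3) = 1/105, and |x - 153/23| = |233*23 - 153*35|/(35*23) = 4/805.
Cross-multiplying, 4*105 = 420 < 805 = 1*805, so 4/805 is smaller: the intermediate fraction 153/23 is closer to x than 20/3.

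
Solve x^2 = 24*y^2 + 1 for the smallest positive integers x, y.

(x, y) = (5, 1)

First expand sqrt(24) as a continued fraction. With x_i = (sqrt(24) + m_i)/d_i and (m_0, d_0) = (0, 1): a_0 = floor(sqrt(24)) = 4, since 4^2 = 16 <= 24 < 25 = 5^2.
Iterate m_{i+1} = d_i*a_i - m_i, d_{i+1} = (24 - m_{i+1}^2)/d_i, a_{i+1} = floor((a_0 + m_{i+1})/d_{i+1}):
  m_1 = 1*4 - 0 = 4, d_1 = (24 - 4^2)/1 = 8/1 = 8, a_1 = floor((4 + 4)/8) = 1.
  m_2 = 8*1 - 4 = 4, d_2 = (24 - 4^2)/8 = 8/8 = 1, a_2 = floor((4 + 4)/1) = 8.
  m_3 = 1*8 - 4 = 4, d_3 = (24 - 4^2)/1 = 8/1 = 8: (m_3, d_3) = (m_1, d_1) = (4, 8), so from here the quotients repeat a_1, a_2; the period length is 2.
So sqrt(24) = [4; (1, 8)] with period length k = 2.
k is even, so the fundamental solution of x^2 - 24y^2 = 1 is (p_{k-1}, q_{k-1}) = (p_1, q_1); compute convergents through index 1.
Convergents (p_i = a_i*p_{i-1} + p_{i-2}, q_i = a_i*q_{i-1} + q_{i-2} with p_{-2}=0, p_{-1}=1, q_{-2}=1, q_{-1}=0):
  i=0: a_0=4, p_0 = 4*1 + 0 = 4, q_0 = 4*0 + 1 = 1.
  i=1: a_1=1, p_1 = 1*4 + 1 = 5, q_1 = 1*1 + 0 = 1.
Check: 5^2 - 24*1^2 = 25 - 24 = 1, so (x, y) = (5, 1) solves the equation, and by the theorem it is the least positive solution.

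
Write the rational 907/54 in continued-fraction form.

[16; 1, 3, 1, 10]

Run the Euclidean algorithm on 907 and 54; the successive quotients are the partial quotients a_0, a_1, ... (each step inverts the fractional part left over by the previous one):
  907 = 16*54 + 43, so a_0 = 16.
  54 = 1*43 + 11, so a_1 = 1.
  43 = 3*11 + 10, so a_2 = 3.
  11 = 1*10 + 1, so a_3 = 1.
  10 = 10*1 + 0, so a_4 = 10.
The remainder reaches 0 after 5 divisions, so the expansion has 5 partial quotients, read off in order.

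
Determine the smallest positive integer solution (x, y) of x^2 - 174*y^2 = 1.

(x, y) = (1451, 110)

First expand sqrt(174) as a continued fraction. With x_i = (sqrt(174) + m_i)/d_i and (m_0, d_0) = (0, 1): a_0 = floor(sqrt(174)) = 13, since 13^2 = 169 <= 174 < 196 = 14^2.
Iterate m_{i+1} = d_i*a_i - m_i, d_{i+1} = (174 - m_{i+1}^2)/d_i, a_{i+1} = floor((a_0 + m_{i+1})/d_{i+1}):
  m_1 = 1*13 - 0 = 13, d_1 = (174 - 13^2)/1 = 5/1 = 5, a_1 = floor((13 + 13)/5) = 5.
  m_2 = 5*5 - 13 = 12, d_2 = (174 - 12^2)/5 = 30/5 = 6, a_2 = floor((13 + 12)/6) = 4.
  m_3 = 6*4 - 12 = 12, d_3 = (174 - 12^2)/6 = 30/6 = 5, a_3 = floor((13 + 12)/5) = 5.
  m_4 = 5*5 - 12 = 13, d_4 = (174 - 13^2)/5 = 5/5 = 1, a_4 = floor((13 + 13)/1) = 26.
  m_5 = 1*26 - 13 = 13, d_5 = (174 - 13^2)/1 = 5/1 = 5: (m_5, d_5) = (m_1, d_1) = (13, 5), so from here the quotients repeat a_1, ..., a_4; the period length is 4.
So sqrt(174) = [13; (5, 4, 5, 26)] with period length k = 4.
k is even, so the fundamental solution of x^2 - 174y^2 = 1 is (p_{k-1}, q_{k-1}) = (p_3, q_3); compute convergents through index 3.
Convergents (p_i = a_i*p_{i-1} + p_{i-2}, q_i = a_i*q_{i-1} + q_{i-2} with p_{-2}=0, p_{-1}=1, q_{-2}=1, q_{-1}=0):
  i=0: a_0=13, p_0 = 13*1 + 0 = 13, q_0 = 13*0 + 1 = 1.
  i=1: a_1=5, p_1 = 5*13 + 1 = 66, q_1 = 5*1 + 0 = 5.
  i=2: a_2=4, p_2 = 4*66 + 13 = 277, q_2 = 4*5 + 1 = 21.
  i=3: a_3=5, p_3 = 5*277 + 66 = 1451, q_3 = 5*21 + 5 = 110.
Check: 1451^2 - 174*110^2 = 2105401 - 2105400 = 1, so (x, y) = (1451, 110) solves the equation, and by the theorem it is the least positive solution.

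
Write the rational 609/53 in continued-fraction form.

Run the Euclidean algorithm on 609 and 53; the successive quotients are the partial quotients a_0, a_1, ... (each step inverts the fractional part left over by the previous one):
  609 = 11*53 + 26, so a_0 = 11.
  53 = 2*26 + 1, so a_1 = 2.
  26 = 26*1 + 0, so a_2 = 26.
The remainder reaches 0 after 3 divisions, so the expansion has 3 partial quotients, read off in order.

[11; 2, 26]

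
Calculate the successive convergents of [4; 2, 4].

4/1, 9/2, 40/9

Using the convergent recurrence p_i = a_i*p_{i-1} + p_{i-2}, q_i = a_i*q_{i-1} + q_{i-2} with p_{-2}=0, p_{-1}=1, q_{-2}=1, q_{-1}=0:
  i=0: a_0=4, p_0 = 4*1 + 0 = 4, q_0 = 4*0 + 1 = 1.
  i=1: a_1=2, p_1 = 2*4 + 1 = 9, q_1 = 2*1 + 0 = 2.
  i=2: a_2=4, p_2 = 4*9 + 4 = 40, q_2 = 4*2 + 1 = 9.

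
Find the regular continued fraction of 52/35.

[1; 2, 17]

Run the Euclidean algorithm on 52 and 35; the successive quotients are the partial quotients a_0, a_1, ... (each step inverts the fractional part left over by the previous one):
  52 = 1*35 + 17, so a_0 = 1.
  35 = 2*17 + 1, so a_1 = 2.
  17 = 17*1 + 0, so a_2 = 17.
The remainder reaches 0 after 3 divisions, so the expansion has 3 partial quotients, read off in order.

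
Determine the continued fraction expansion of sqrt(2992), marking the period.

[54; (1, 2, 3, 11, 1, 5, 1, 11, 3, 2, 1, 108)]

Write x_i = (sqrt(2992) + m_i)/d_i with (m_0, d_0) = (0, 1). a_0 = floor(sqrt(2992)) = 54, since 54^2 = 2916 <= 2992 < 3025 = 55^2.
Iterate m_{i+1} = d_i*a_i - m_i, d_{i+1} = (2992 - m_{i+1}^2)/d_i, a_{i+1} = floor((a_0 + m_{i+1})/d_{i+1}):
  m_1 = 1*54 - 0 = 54, d_1 = (2992 - 54^2)/1 = 76/1 = 76, a_1 = floor((54 + 54)/76) = 1.
  m_2 = 76*1 - 54 = 22, d_2 = (2992 - 22^2)/76 = 2508/76 = 33, a_2 = floor((54 + 22)/33) = 2.
  m_3 = 33*2 - 22 = 44, d_3 = (2992 - 44^2)/33 = 1056/33 = 32, a_3 = floor((54 + 44)/32) = 3.
  m_4 = 32*3 - 44 = 52, d_4 = (2992 - 52^2)/32 = 288/32 = 9, a_4 = floor((54 + 52)/9) = 11.
  m_5 = 9*11 - 52 = 47, d_5 = (2992 - 47^2)/9 = 783/9 = 87, a_5 = floor((54 + 47)/87) = 1.
  m_6 = 87*1 - 47 = 40, d_6 = (2992 - 40^2)/87 = 1392/87 = 16, a_6 = floor((54 + 40)/16) = 5.
  m_7 = 16*5 - 40 = 40, d_7 = (2992 - 40^2)/16 = 1392/16 = 87, a_7 = floor((54 + 40)/87) = 1.
  m_8 = 87*1 - 40 = 47, d_8 = (2992 - 47^2)/87 = 783/87 = 9, a_8 = floor((54 + 47)/9) = 11.
  m_9 = 9*11 - 47 = 52, d_9 = (2992 - 52^2)/9 = 288/9 = 32, a_9 = floor((54 + 52)/32) = 3.
  m_10 = 32*3 - 52 = 44, d_10 = (2992 - 44^2)/32 = 1056/32 = 33, a_10 = floor((54 + 44)/33) = 2.
  m_11 = 33*2 - 44 = 22, d_11 = (2992 - 22^2)/33 = 2508/33 = 76, a_11 = floor((54 + 22)/76) = 1.
  m_12 = 76*1 - 22 = 54, d_12 = (2992 - 54^2)/76 = 76/76 = 1, a_12 = floor((54 + 54)/1) = 108.
  m_13 = 1*108 - 54 = 54, d_13 = (2992 - 54^2)/1 = 76/1 = 76: (m_13, d_13) = (m_1, d_1) = (54, 76), so from here the quotients repeat a_1, ..., a_12; the period length is 12.
Hence the expansion of sqrt(2992) is a_0 = 54 followed by the repeating block 1, 2, 3, 11, 1, 5, 1, 11, 3, 2, 1, 108 (period 12).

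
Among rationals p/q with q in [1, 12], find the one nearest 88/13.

61/9

Expand x = 88/13 as a continued fraction with the Euclidean algorithm:
  88 = 6*13 + 10, so a_0 = 6.
  13 = 1*10 + 3, so a_1 = 1.
  10 = 3*3 + 1, so a_2 = 3.
  3 = 3*1 + 0, so a_3 = 3.
so x = [6; 1, 3, 3].
Convergents (p_i = a_i*p_{i-1} + p_{i-2}, q_i = a_i*q_{i-1} + q_{i-2} with p_{-2}=0, p_{-1}=1, q_{-2}=1, q_{-1}=0), until the denominator exceeds 12:
  i=0: a_0=6, p_0 = 6*1 + 0 = 6, q_0 = 6*0 + 1 = 1.
  i=1: a_1=1, p_1 = 1*6 + 1 = 7, q_1 = 1*1 + 0 = 1.
  i=2: a_2=3, p_2 = 3*7 + 6 = 27, q_2 = 3*1 + 1 = 4.
  i=3: a_3=3, p_3 = 3*27 + 7 = 88, q_3 = 3*4 + 1 = 13.
q_3 = 13 > 12, so the last convergent with denominator <= 12 is p_2/q_2 = 27/4.
The closest fraction with denominator <= 12 is either p_2/q_2 or the intermediate fraction (k*p_2 + p_1)/(k*q_2 + q_1) with the largest k >= 1 whose denominator stays <= 12; these approach x as k grows, and every other convergent or intermediate fraction in range is farther away.
Largest k: floor((12 - q_1)/q_2) = floor((12 - 1)/4) = 2.
That gives (2*27 + 7)/(2*4 + 1) = 61/9.
Compare the errors: |x - 27/4| = |88*4 - 27*13|/(13*4) = 1/52, and |x - 61/9| = |88*9 - 61*13|/(13*9) = 1/117.
Cross-multiplying, 1*52 = 52 < 117 = 1*117, so 1/117 is smaller: the intermediate fraction 61/9 is closer to x than 27/4.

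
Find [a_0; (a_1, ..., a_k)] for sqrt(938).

[30; (1, 1, 1, 2, 8, 2, 1, 1, 1, 60)]

Write x_i = (sqrt(938) + m_i)/d_i with (m_0, d_0) = (0, 1). a_0 = floor(sqrt(938)) = 30, since 30^2 = 900 <= 938 < 961 = 31^2.
Iterate m_{i+1} = d_i*a_i - m_i, d_{i+1} = (938 - m_{i+1}^2)/d_i, a_{i+1} = floor((a_0 + m_{i+1})/d_{i+1}):
  m_1 = 1*30 - 0 = 30, d_1 = (938 - 30^2)/1 = 38/1 = 38, a_1 = floor((30 + 30)/38) = 1.
  m_2 = 38*1 - 30 = 8, d_2 = (938 - 8^2)/38 = 874/38 = 23, a_2 = floor((30 + 8)/23) = 1.
  m_3 = 23*1 - 8 = 15, d_3 = (938 - 15^2)/23 = 713/23 = 31, a_3 = floor((30 + 15)/31) = 1.
  m_4 = 31*1 - 15 = 16, d_4 = (938 - 16^2)/31 = 682/31 = 22, a_4 = floor((30 + 16)/22) = 2.
  m_5 = 22*2 - 16 = 28, d_5 = (938 - 28^2)/22 = 154/22 = 7, a_5 = floor((30 + 28)/7) = 8.
  m_6 = 7*8 - 28 = 28, d_6 = (938 - 28^2)/7 = 154/7 = 22, a_6 = floor((30 + 28)/22) = 2.
  m_7 = 22*2 - 28 = 16, d_7 = (938 - 16^2)/22 = 682/22 = 31, a_7 = floor((30 + 16)/31) = 1.
  m_8 = 31*1 - 16 = 15, d_8 = (938 - 15^2)/31 = 713/31 = 23, a_8 = floor((30 + 15)/23) = 1.
  m_9 = 23*1 - 15 = 8, d_9 = (938 - 8^2)/23 = 874/23 = 38, a_9 = floor((30 + 8)/38) = 1.
  m_10 = 38*1 - 8 = 30, d_10 = (938 - 30^2)/38 = 38/38 = 1, a_10 = floor((30 + 30)/1) = 60.
  m_11 = 1*60 - 30 = 30, d_11 = (938 - 30^2)/1 = 38/1 = 38: (m_11, d_11) = (m_1, d_1) = (30, 38), so from here the quotients repeat a_1, ..., a_10; the period length is 10.
Hence the expansion of sqrt(938) is a_0 = 30 followed by the repeating block 1, 1, 1, 2, 8, 2, 1, 1, 1, 60 (period 10).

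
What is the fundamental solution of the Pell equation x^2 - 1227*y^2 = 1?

First expand sqrt(1227) as a continued fraction. With x_i = (sqrt(1227) + m_i)/d_i and (m_0, d_0) = (0, 1): a_0 = floor(sqrt(1227)) = 35, since 35^2 = 1225 <= 1227 < 1296 = 36^2.
Iterate m_{i+1} = d_i*a_i - m_i, d_{i+1} = (1227 - m_{i+1}^2)/d_i, a_{i+1} = floor((a_0 + m_{i+1})/d_{i+1}):
  m_1 = 1*35 - 0 = 35, d_1 = (1227 - 35^2)/1 = 2/1 = 2, a_1 = floor((35 + 35)/2) = 35.
  m_2 = 2*35 - 35 = 35, d_2 = (1227 - 35^2)/2 = 2/2 = 1, a_2 = floor((35 + 35)/1) = 70.
  m_3 = 1*70 - 35 = 35, d_3 = (1227 - 35^2)/1 = 2/1 = 2: (m_3, d_3) = (m_1, d_1) = (35, 2), so from here the quotients repeat a_1, a_2; the period length is 2.
So sqrt(1227) = [35; (35, 70)] with period length k = 2.
k is even, so the fundamental solution of x^2 - 1227y^2 = 1 is (p_{k-1}, q_{k-1}) = (p_1, q_1); compute convergents through index 1.
Convergents (p_i = a_i*p_{i-1} + p_{i-2}, q_i = a_i*q_{i-1} + q_{i-2} with p_{-2}=0, p_{-1}=1, q_{-2}=1, q_{-1}=0):
  i=0: a_0=35, p_0 = 35*1 + 0 = 35, q_0 = 35*0 + 1 = 1.
  i=1: a_1=35, p_1 = 35*35 + 1 = 1226, q_1 = 35*1 + 0 = 35.
Check: 1226^2 - 1227*35^2 = 1503076 - 1503075 = 1, so (x, y) = (1226, 35) solves the equation, and by the theorem it is the least positive solution.

(x, y) = (1226, 35)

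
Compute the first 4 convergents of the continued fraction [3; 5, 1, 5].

3/1, 16/5, 19/6, 111/35

Using the convergent recurrence p_i = a_i*p_{i-1} + p_{i-2}, q_i = a_i*q_{i-1} + q_{i-2} with p_{-2}=0, p_{-1}=1, q_{-2}=1, q_{-1}=0:
  i=0: a_0=3, p_0 = 3*1 + 0 = 3, q_0 = 3*0 + 1 = 1.
  i=1: a_1=5, p_1 = 5*3 + 1 = 16, q_1 = 5*1 + 0 = 5.
  i=2: a_2=1, p_2 = 1*16 + 3 = 19, q_2 = 1*5 + 1 = 6.
  i=3: a_3=5, p_3 = 5*19 + 16 = 111, q_3 = 5*6 + 5 = 35.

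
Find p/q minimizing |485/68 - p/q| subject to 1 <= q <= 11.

Expand x = 485/68 as a continued fraction with the Euclidean algorithm:
  485 = 7*68 + 9, so a_0 = 7.
  68 = 7*9 + 5, so a_1 = 7.
  9 = 1*5 + 4, so a_2 = 1.
  5 = 1*4 + 1, so a_3 = 1.
  4 = 4*1 + 0, so a_4 = 4.
so x = [7; 7, 1, 1, 4].
Convergents (p_i = a_i*p_{i-1} + p_{i-2}, q_i = a_i*q_{i-1} + q_{i-2} with p_{-2}=0, p_{-1}=1, q_{-2}=1, q_{-1}=0), until the denominator exceeds 11:
  i=0: a_0=7, p_0 = 7*1 + 0 = 7, q_0 = 7*0 + 1 = 1.
  i=1: a_1=7, p_1 = 7*7 + 1 = 50, q_1 = 7*1 + 0 = 7.
  i=2: a_2=1, p_2 = 1*50 + 7 = 57, q_2 = 1*7 + 1 = 8.
  i=3: a_3=1, p_3 = 1*57 + 50 = 107, q_3 = 1*8 + 7 = 15.
q_3 = 15 > 11, so the last convergent with denominator <= 11 is p_2/q_2 = 57/8.
The closest fraction with denominator <= 11 is either p_2/q_2 or the intermediate fraction (k*p_2 + p_1)/(k*q_2 + q_1) with the largest k >= 1 whose denominator stays <= 11; these approach x as k grows, and every other convergent or intermediate fraction in range is farther away.
Largest k: floor((11 - q_1)/q_2) = floor((11 - 7)/8) = 0.
Since k = 0, no intermediate fraction beyond p_2/q_2 has denominator <= 11, so the convergent 57/8 is the closest (its error is |485*8 - 57*68|/(68*8) = 4/544).

57/8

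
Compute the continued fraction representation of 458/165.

Run the Euclidean algorithm on 458 and 165; the successive quotients are the partial quotients a_0, a_1, ... (each step inverts the fractional part left over by the previous one):
  458 = 2*165 + 128, so a_0 = 2.
  165 = 1*128 + 37, so a_1 = 1.
  128 = 3*37 + 17, so a_2 = 3.
  37 = 2*17 + 3, so a_3 = 2.
  17 = 5*3 + 2, so a_4 = 5.
  3 = 1*2 + 1, so a_5 = 1.
  2 = 2*1 + 0, so a_6 = 2.
The remainder reaches 0 after 7 divisions, so the expansion has 7 partial quotients, read off in order.

[2; 1, 3, 2, 5, 1, 2]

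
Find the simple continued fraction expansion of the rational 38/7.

[5; 2, 3]

Run the Euclidean algorithm on 38 and 7; the successive quotients are the partial quotients a_0, a_1, ... (each step inverts the fractional part left over by the previous one):
  38 = 5*7 + 3, so a_0 = 5.
  7 = 2*3 + 1, so a_1 = 2.
  3 = 3*1 + 0, so a_2 = 3.
The remainder reaches 0 after 3 divisions, so the expansion has 3 partial quotients, read off in order.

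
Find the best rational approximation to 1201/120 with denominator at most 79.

791/79

Expand x = 1201/120 as a continued fraction with the Euclidean algorithm:
  1201 = 10*120 + 1, so a_0 = 10.
  120 = 120*1 + 0, so a_1 = 120.
so x = [10; 120].
Convergents (p_i = a_i*p_{i-1} + p_{i-2}, q_i = a_i*q_{i-1} + q_{i-2} with p_{-2}=0, p_{-1}=1, q_{-2}=1, q_{-1}=0), until the denominator exceeds 79:
  i=0: a_0=10, p_0 = 10*1 + 0 = 10, q_0 = 10*0 + 1 = 1.
  i=1: a_1=120, p_1 = 120*10 + 1 = 1201, q_1 = 120*1 + 0 = 120.
q_1 = 120 > 79, so the last convergent with denominator <= 79 is p_0/q_0 = 10/1.
The closest fraction with denominator <= 79 is either p_0/q_0 or the intermediate fraction (k*p_0 + p_{-1})/(k*q_0 + q_{-1}) with the largest k >= 1 whose denominator stays <= 79; these approach x as k grows, and every other convergent or intermediate fraction in range is farther away.
Largest k: floor((79 - q_{-1})/q_0) = floor((79 - 0)/1) = 79 (using the seeds p_{-1} = 1, q_{-1} = 0).
That gives (79*10 + 1)/(79*1 + 0) = 791/79.
Compare the errors: |x - 10/1| = |1201*1 - 10*120|/(120*1) = 1/120, and |x - 791/79| = |1201*79 - 791*120|/(120*79) = 41/9480.
Cross-multiplying, 41*120 = 4920 < 9480 = 1*9480, so 41/9480 is smaller: the intermediate fraction 791/79 is closer to x than 10/1.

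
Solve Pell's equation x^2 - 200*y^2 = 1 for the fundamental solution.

First expand sqrt(200) as a continued fraction. With x_i = (sqrt(200) + m_i)/d_i and (m_0, d_0) = (0, 1): a_0 = floor(sqrt(200)) = 14, since 14^2 = 196 <= 200 < 225 = 15^2.
Iterate m_{i+1} = d_i*a_i - m_i, d_{i+1} = (200 - m_{i+1}^2)/d_i, a_{i+1} = floor((a_0 + m_{i+1})/d_{i+1}):
  m_1 = 1*14 - 0 = 14, d_1 = (200 - 14^2)/1 = 4/1 = 4, a_1 = floor((14 + 14)/4) = 7.
  m_2 = 4*7 - 14 = 14, d_2 = (200 - 14^2)/4 = 4/4 = 1, a_2 = floor((14 + 14)/1) = 28.
  m_3 = 1*28 - 14 = 14, d_3 = (200 - 14^2)/1 = 4/1 = 4: (m_3, d_3) = (m_1, d_1) = (14, 4), so from here the quotients repeat a_1, a_2; the period length is 2.
So sqrt(200) = [14; (7, 28)] with period length k = 2.
k is even, so the fundamental solution of x^2 - 200y^2 = 1 is (p_{k-1}, q_{k-1}) = (p_1, q_1); compute convergents through index 1.
Convergents (p_i = a_i*p_{i-1} + p_{i-2}, q_i = a_i*q_{i-1} + q_{i-2} with p_{-2}=0, p_{-1}=1, q_{-2}=1, q_{-1}=0):
  i=0: a_0=14, p_0 = 14*1 + 0 = 14, q_0 = 14*0 + 1 = 1.
  i=1: a_1=7, p_1 = 7*14 + 1 = 99, q_1 = 7*1 + 0 = 7.
Check: 99^2 - 200*7^2 = 9801 - 9800 = 1, so (x, y) = (99, 7) solves the equation, and by the theorem it is the least positive solution.

(x, y) = (99, 7)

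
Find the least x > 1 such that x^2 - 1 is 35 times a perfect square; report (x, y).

First expand sqrt(35) as a continued fraction. With x_i = (sqrt(35) + m_i)/d_i and (m_0, d_0) = (0, 1): a_0 = floor(sqrt(35)) = 5, since 5^2 = 25 <= 35 < 36 = 6^2.
Iterate m_{i+1} = d_i*a_i - m_i, d_{i+1} = (35 - m_{i+1}^2)/d_i, a_{i+1} = floor((a_0 + m_{i+1})/d_{i+1}):
  m_1 = 1*5 - 0 = 5, d_1 = (35 - 5^2)/1 = 10/1 = 10, a_1 = floor((5 + 5)/10) = 1.
  m_2 = 10*1 - 5 = 5, d_2 = (35 - 5^2)/10 = 10/10 = 1, a_2 = floor((5 + 5)/1) = 10.
  m_3 = 1*10 - 5 = 5, d_3 = (35 - 5^2)/1 = 10/1 = 10: (m_3, d_3) = (m_1, d_1) = (5, 10), so from here the quotients repeat a_1, a_2; the period length is 2.
So sqrt(35) = [5; (1, 10)] with period length k = 2.
k is even, so the fundamental solution of x^2 - 35y^2 = 1 is (p_{k-1}, q_{k-1}) = (p_1, q_1); compute convergents through index 1.
Convergents (p_i = a_i*p_{i-1} + p_{i-2}, q_i = a_i*q_{i-1} + q_{i-2} with p_{-2}=0, p_{-1}=1, q_{-2}=1, q_{-1}=0):
  i=0: a_0=5, p_0 = 5*1 + 0 = 5, q_0 = 5*0 + 1 = 1.
  i=1: a_1=1, p_1 = 1*5 + 1 = 6, q_1 = 1*1 + 0 = 1.
Check: 6^2 - 35*1^2 = 36 - 35 = 1, so (x, y) = (6, 1) solves the equation, and by the theorem it is the least positive solution.

(x, y) = (6, 1)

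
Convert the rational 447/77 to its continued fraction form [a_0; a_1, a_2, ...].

Run the Euclidean algorithm on 447 and 77; the successive quotients are the partial quotients a_0, a_1, ... (each step inverts the fractional part left over by the previous one):
  447 = 5*77 + 62, so a_0 = 5.
  77 = 1*62 + 15, so a_1 = 1.
  62 = 4*15 + 2, so a_2 = 4.
  15 = 7*2 + 1, so a_3 = 7.
  2 = 2*1 + 0, so a_4 = 2.
The remainder reaches 0 after 5 divisions, so the expansion has 5 partial quotients, read off in order.

[5; 1, 4, 7, 2]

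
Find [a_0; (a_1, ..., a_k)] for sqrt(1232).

[35; (10, 70)]

Write x_i = (sqrt(1232) + m_i)/d_i with (m_0, d_0) = (0, 1). a_0 = floor(sqrt(1232)) = 35, since 35^2 = 1225 <= 1232 < 1296 = 36^2.
Iterate m_{i+1} = d_i*a_i - m_i, d_{i+1} = (1232 - m_{i+1}^2)/d_i, a_{i+1} = floor((a_0 + m_{i+1})/d_{i+1}):
  m_1 = 1*35 - 0 = 35, d_1 = (1232 - 35^2)/1 = 7/1 = 7, a_1 = floor((35 + 35)/7) = 10.
  m_2 = 7*10 - 35 = 35, d_2 = (1232 - 35^2)/7 = 7/7 = 1, a_2 = floor((35 + 35)/1) = 70.
  m_3 = 1*70 - 35 = 35, d_3 = (1232 - 35^2)/1 = 7/1 = 7: (m_3, d_3) = (m_1, d_1) = (35, 7), so from here the quotients repeat a_1, a_2; the period length is 2.
Hence the expansion of sqrt(1232) is a_0 = 35 followed by the repeating block 10, 70 (period 2).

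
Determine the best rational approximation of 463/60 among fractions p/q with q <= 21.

Expand x = 463/60 as a continued fraction with the Euclidean algorithm:
  463 = 7*60 + 43, so a_0 = 7.
  60 = 1*43 + 17, so a_1 = 1.
  43 = 2*17 + 9, so a_2 = 2.
  17 = 1*9 + 8, so a_3 = 1.
  9 = 1*8 + 1, so a_4 = 1.
  8 = 8*1 + 0, so a_5 = 8.
so x = [7; 1, 2, 1, 1, 8].
Convergents (p_i = a_i*p_{i-1} + p_{i-2}, q_i = a_i*q_{i-1} + q_{i-2} with p_{-2}=0, p_{-1}=1, q_{-2}=1, q_{-1}=0), until the denominator exceeds 21:
  i=0: a_0=7, p_0 = 7*1 + 0 = 7, q_0 = 7*0 + 1 = 1.
  i=1: a_1=1, p_1 = 1*7 + 1 = 8, q_1 = 1*1 + 0 = 1.
  i=2: a_2=2, p_2 = 2*8 + 7 = 23, q_2 = 2*1 + 1 = 3.
  i=3: a_3=1, p_3 = 1*23 + 8 = 31, q_3 = 1*3 + 1 = 4.
  i=4: a_4=1, p_4 = 1*31 + 23 = 54, q_4 = 1*4 + 3 = 7.
  i=5: a_5=8, p_5 = 8*54 + 31 = 463, q_5 = 8*7 + 4 = 60.
q_5 = 60 > 21, so the last convergent with denominator <= 21 is p_4/q_4 = 54/7.
The closest fraction with denominator <= 21 is either p_4/q_4 or the intermediate fraction (k*p_4 + p_3)/(k*q_4 + q_3) with the largest k >= 1 whose denominator stays <= 21; these approach x as k grows, and every other convergent or intermediate fraction in range is farther away.
Largest k: floor((21 - q_3)/q_4) = floor((21 - 4)/7) = 2.
That gives (2*54 + 31)/(2*7 + 4) = 139/18.
Compare the errors: |x - 54/7| = |463*7 - 54*60|/(60*7) = 1/420, and |x - 139/18| = |463*18 - 139*60|/(60*18) = 6/1080.
Cross-multiplying, 1*1080 = 1080 < 2520 = 6*420, so 1/420 is smaller: the convergent 54/7 is closer to x than 139/18.

54/7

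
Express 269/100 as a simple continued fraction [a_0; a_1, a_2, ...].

[2; 1, 2, 4, 2, 3]

Run the Euclidean algorithm on 269 and 100; the successive quotients are the partial quotients a_0, a_1, ... (each step inverts the fractional part left over by the previous one):
  269 = 2*100 + 69, so a_0 = 2.
  100 = 1*69 + 31, so a_1 = 1.
  69 = 2*31 + 7, so a_2 = 2.
  31 = 4*7 + 3, so a_3 = 4.
  7 = 2*3 + 1, so a_4 = 2.
  3 = 3*1 + 0, so a_5 = 3.
The remainder reaches 0 after 6 divisions, so the expansion has 6 partial quotients, read off in order.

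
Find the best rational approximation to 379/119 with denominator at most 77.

Expand x = 379/119 as a continued fraction with the Euclidean algorithm:
  379 = 3*119 + 22, so a_0 = 3.
  119 = 5*22 + 9, so a_1 = 5.
  22 = 2*9 + 4, so a_2 = 2.
  9 = 2*4 + 1, so a_3 = 2.
  4 = 4*1 + 0, so a_4 = 4.
so x = [3; 5, 2, 2, 4].
Convergents (p_i = a_i*p_{i-1} + p_{i-2}, q_i = a_i*q_{i-1} + q_{i-2} with p_{-2}=0, p_{-1}=1, q_{-2}=1, q_{-1}=0), until the denominator exceeds 77:
  i=0: a_0=3, p_0 = 3*1 + 0 = 3, q_0 = 3*0 + 1 = 1.
  i=1: a_1=5, p_1 = 5*3 + 1 = 16, q_1 = 5*1 + 0 = 5.
  i=2: a_2=2, p_2 = 2*16 + 3 = 35, q_2 = 2*5 + 1 = 11.
  i=3: a_3=2, p_3 = 2*35 + 16 = 86, q_3 = 2*11 + 5 = 27.
  i=4: a_4=4, p_4 = 4*86 + 35 = 379, q_4 = 4*27 + 11 = 119.
q_4 = 119 > 77, so the last convergent with denominator <= 77 is p_3/q_3 = 86/27.
The closest fraction with denominator <= 77 is either p_3/q_3 or the intermediate fraction (k*p_3 + p_2)/(k*q_3 + q_2) with the largest k >= 1 whose denominator stays <= 77; these approach x as k grows, and every other convergent or intermediate fraction in range is farther away.
Largest k: floor((77 - q_2)/q_3) = floor((77 - 11)/27) = 2.
That gives (2*86 + 35)/(2*27 + 11) = 207/65.
Compare the errors: |x - 86/27| = |379*27 - 86*119|/(119*27) = 1/3213, and |x - 207/65| = |379*65 - 207*119|/(119*65) = 2/7735.
Cross-multiplying, 2*3213 = 6426 < 7735 = 1*7735, so 2/7735 is smaller: the intermediate fraction 207/65 is closer to x than 86/27.

207/65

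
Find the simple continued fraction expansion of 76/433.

[0; 5, 1, 2, 3, 3, 2]

Run the Euclidean algorithm on 76 and 433; the successive quotients are the partial quotients a_0, a_1, ... (each step inverts the fractional part left over by the previous one):
  76 = 0*433 + 76, so a_0 = 0.
  433 = 5*76 + 53, so a_1 = 5.
  76 = 1*53 + 23, so a_2 = 1.
  53 = 2*23 + 7, so a_3 = 2.
  23 = 3*7 + 2, so a_4 = 3.
  7 = 3*2 + 1, so a_5 = 3.
  2 = 2*1 + 0, so a_6 = 2.
The remainder reaches 0 after 7 divisions, so the expansion has 7 partial quotients, read off in order.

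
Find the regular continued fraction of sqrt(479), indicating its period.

Write x_i = (sqrt(479) + m_i)/d_i with (m_0, d_0) = (0, 1). a_0 = floor(sqrt(479)) = 21, since 21^2 = 441 <= 479 < 484 = 22^2.
Iterate m_{i+1} = d_i*a_i - m_i, d_{i+1} = (479 - m_{i+1}^2)/d_i, a_{i+1} = floor((a_0 + m_{i+1})/d_{i+1}):
  m_1 = 1*21 - 0 = 21, d_1 = (479 - 21^2)/1 = 38/1 = 38, a_1 = floor((21 + 21)/38) = 1.
  m_2 = 38*1 - 21 = 17, d_2 = (479 - 17^2)/38 = 190/38 = 5, a_2 = floor((21 + 17)/5) = 7.
  m_3 = 5*7 - 17 = 18, d_3 = (479 - 18^2)/5 = 155/5 = 31, a_3 = floor((21 + 18)/31) = 1.
  m_4 = 31*1 - 18 = 13, d_4 = (479 - 13^2)/31 = 310/31 = 10, a_4 = floor((21 + 13)/10) = 3.
  m_5 = 10*3 - 13 = 17, d_5 = (479 - 17^2)/10 = 190/10 = 19, a_5 = floor((21 + 17)/19) = 2.
  m_6 = 19*2 - 17 = 21, d_6 = (479 - 21^2)/19 = 38/19 = 2, a_6 = floor((21 + 21)/2) = 21.
  m_7 = 2*21 - 21 = 21, d_7 = (479 - 21^2)/2 = 38/2 = 19, a_7 = floor((21 + 21)/19) = 2.
  m_8 = 19*2 - 21 = 17, d_8 = (479 - 17^2)/19 = 190/19 = 10, a_8 = floor((21 + 17)/10) = 3.
  m_9 = 10*3 - 17 = 13, d_9 = (479 - 13^2)/10 = 310/10 = 31, a_9 = floor((21 + 13)/31) = 1.
  m_10 = 31*1 - 13 = 18, d_10 = (479 - 18^2)/31 = 155/31 = 5, a_10 = floor((21 + 18)/5) = 7.
  m_11 = 5*7 - 18 = 17, d_11 = (479 - 17^2)/5 = 190/5 = 38, a_11 = floor((21 + 17)/38) = 1.
  m_12 = 38*1 - 17 = 21, d_12 = (479 - 21^2)/38 = 38/38 = 1, a_12 = floor((21 + 21)/1) = 42.
  m_13 = 1*42 - 21 = 21, d_13 = (479 - 21^2)/1 = 38/1 = 38: (m_13, d_13) = (m_1, d_1) = (21, 38), so from here the quotients repeat a_1, ..., a_12; the period length is 12.
Hence the expansion of sqrt(479) is a_0 = 21 followed by the repeating block 1, 7, 1, 3, 2, 21, 2, 3, 1, 7, 1, 42 (period 12).

[21; (1, 7, 1, 3, 2, 21, 2, 3, 1, 7, 1, 42)]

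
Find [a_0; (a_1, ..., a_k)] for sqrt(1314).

Write x_i = (sqrt(1314) + m_i)/d_i with (m_0, d_0) = (0, 1). a_0 = floor(sqrt(1314)) = 36, since 36^2 = 1296 <= 1314 < 1369 = 37^2.
Iterate m_{i+1} = d_i*a_i - m_i, d_{i+1} = (1314 - m_{i+1}^2)/d_i, a_{i+1} = floor((a_0 + m_{i+1})/d_{i+1}):
  m_1 = 1*36 - 0 = 36, d_1 = (1314 - 36^2)/1 = 18/1 = 18, a_1 = floor((36 + 36)/18) = 4.
  m_2 = 18*4 - 36 = 36, d_2 = (1314 - 36^2)/18 = 18/18 = 1, a_2 = floor((36 + 36)/1) = 72.
  m_3 = 1*72 - 36 = 36, d_3 = (1314 - 36^2)/1 = 18/1 = 18: (m_3, d_3) = (m_1, d_1) = (36, 18), so from here the quotients repeat a_1, a_2; the period length is 2.
Hence the expansion of sqrt(1314) is a_0 = 36 followed by the repeating block 4, 72 (period 2).

[36; (4, 72)]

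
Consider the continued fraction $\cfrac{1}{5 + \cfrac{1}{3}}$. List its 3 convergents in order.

0/1, 1/5, 3/16

Using the convergent recurrence p_i = a_i*p_{i-1} + p_{i-2}, q_i = a_i*q_{i-1} + q_{i-2} with p_{-2}=0, p_{-1}=1, q_{-2}=1, q_{-1}=0:
  i=0: a_0=0, p_0 = 0*1 + 0 = 0, q_0 = 0*0 + 1 = 1.
  i=1: a_1=5, p_1 = 5*0 + 1 = 1, q_1 = 5*1 + 0 = 5.
  i=2: a_2=3, p_2 = 3*1 + 0 = 3, q_2 = 3*5 + 1 = 16.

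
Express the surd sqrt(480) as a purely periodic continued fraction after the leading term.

Write x_i = (sqrt(480) + m_i)/d_i with (m_0, d_0) = (0, 1). a_0 = floor(sqrt(480)) = 21, since 21^2 = 441 <= 480 < 484 = 22^2.
Iterate m_{i+1} = d_i*a_i - m_i, d_{i+1} = (480 - m_{i+1}^2)/d_i, a_{i+1} = floor((a_0 + m_{i+1})/d_{i+1}):
  m_1 = 1*21 - 0 = 21, d_1 = (480 - 21^2)/1 = 39/1 = 39, a_1 = floor((21 + 21)/39) = 1.
  m_2 = 39*1 - 21 = 18, d_2 = (480 - 18^2)/39 = 156/39 = 4, a_2 = floor((21 + 18)/4) = 9.
  m_3 = 4*9 - 18 = 18, d_3 = (480 - 18^2)/4 = 156/4 = 39, a_3 = floor((21 + 18)/39) = 1.
  m_4 = 39*1 - 18 = 21, d_4 = (480 - 21^2)/39 = 39/39 = 1, a_4 = floor((21 + 21)/1) = 42.
  m_5 = 1*42 - 21 = 21, d_5 = (480 - 21^2)/1 = 39/1 = 39: (m_5, d_5) = (m_1, d_1) = (21, 39), so from here the quotients repeat a_1, ..., a_4; the period length is 4.
Hence the expansion of sqrt(480) is a_0 = 21 followed by the repeating block 1, 9, 1, 42 (period 4).

[21; (1, 9, 1, 42)]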